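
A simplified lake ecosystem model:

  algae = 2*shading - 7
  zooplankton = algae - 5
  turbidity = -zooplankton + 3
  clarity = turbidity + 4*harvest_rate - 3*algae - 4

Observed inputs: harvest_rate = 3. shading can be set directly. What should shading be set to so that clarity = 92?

Substituting into the zooplankton equation gives zooplankton = 2*shading - 12.
This gives turbidity = -2*shading + 15.
So clarity = -8*shading + 44.
Solve -8*shading + 44 = 92: shading = (92 - 44) / -8 = -6.

shading = -6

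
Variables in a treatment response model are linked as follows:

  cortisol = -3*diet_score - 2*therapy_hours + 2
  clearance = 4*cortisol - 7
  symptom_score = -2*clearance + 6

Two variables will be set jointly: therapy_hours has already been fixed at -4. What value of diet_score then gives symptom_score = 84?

With therapy_hours held at -4:
Substituting into the cortisol equation gives cortisol = -3*diet_score + 10.
Substituting into the clearance equation gives clearance = -12*diet_score + 33.
symptom_score becomes 24*diet_score - 60.
Solve 24*diet_score - 60 = 84: diet_score = (84 + 60) / 24 = 6.

diet_score = 6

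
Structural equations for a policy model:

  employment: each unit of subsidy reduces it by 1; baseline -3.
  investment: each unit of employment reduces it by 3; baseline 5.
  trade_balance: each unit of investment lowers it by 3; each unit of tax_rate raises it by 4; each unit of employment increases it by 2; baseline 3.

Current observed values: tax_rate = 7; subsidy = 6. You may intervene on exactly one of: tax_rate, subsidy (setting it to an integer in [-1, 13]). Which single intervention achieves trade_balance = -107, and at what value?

Intervening on tax_rate: with other inputs at their observed values, trade_balance = 4*tax_rate - 111. Solving for -107 gives tax_rate = 1, within [-1, 13].
Intervening on subsidy: trade_balance = -11*subsidy - 17. Reaching -107 requires subsidy = 90/11, not an integer.

set tax_rate = 1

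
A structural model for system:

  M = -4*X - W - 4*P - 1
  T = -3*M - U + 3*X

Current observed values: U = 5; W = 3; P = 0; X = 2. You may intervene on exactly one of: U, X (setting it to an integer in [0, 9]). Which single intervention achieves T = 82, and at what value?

set X = 5

Intervening on U: T = -U + 42. Reaching 82 requires U = -40, outside [0, 9].
Intervening on X: with other inputs at their observed values, T = 15*X + 7. Solving for 82 gives X = 5, within [0, 9].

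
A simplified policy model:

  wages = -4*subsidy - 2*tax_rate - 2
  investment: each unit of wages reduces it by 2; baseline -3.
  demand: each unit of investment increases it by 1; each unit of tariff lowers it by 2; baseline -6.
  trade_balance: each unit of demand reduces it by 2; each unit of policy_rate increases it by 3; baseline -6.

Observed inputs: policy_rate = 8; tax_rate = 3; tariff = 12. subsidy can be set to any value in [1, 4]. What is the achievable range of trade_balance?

Substituting into the wages equation gives wages = -4*subsidy - 8.
This gives investment = 8*subsidy + 13.
This gives demand = 8*subsidy - 17.
Substituting into the trade_balance equation gives trade_balance = -16*subsidy + 52.
Linear in subsidy, so extremes are at the endpoints: subsidy = 1 gives trade_balance = 36; subsidy = 4 gives trade_balance = -12.

-12 to 36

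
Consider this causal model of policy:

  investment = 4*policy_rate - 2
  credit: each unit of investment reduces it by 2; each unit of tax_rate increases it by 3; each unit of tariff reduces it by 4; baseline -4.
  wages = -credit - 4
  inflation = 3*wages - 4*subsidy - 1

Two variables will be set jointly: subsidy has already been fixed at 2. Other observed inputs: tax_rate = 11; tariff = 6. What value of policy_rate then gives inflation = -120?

With subsidy held at 2:
Substituting into the credit equation gives credit = -8*policy_rate + 9.
This gives wages = 8*policy_rate - 13.
Substituting into the inflation equation gives inflation = 24*policy_rate - 48.
Solve 24*policy_rate - 48 = -120: policy_rate = (-120 + 48) / 24 = -3.

policy_rate = -3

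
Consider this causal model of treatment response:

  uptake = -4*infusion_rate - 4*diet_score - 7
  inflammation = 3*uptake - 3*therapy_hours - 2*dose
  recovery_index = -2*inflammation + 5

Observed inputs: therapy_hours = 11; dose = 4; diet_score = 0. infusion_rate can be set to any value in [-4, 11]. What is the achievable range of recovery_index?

Substituting into the uptake equation gives uptake = -4*infusion_rate - 7.
This gives inflammation = -12*infusion_rate - 62.
Substituting into the recovery_index equation gives recovery_index = 24*infusion_rate + 129.
Linear in infusion_rate, so extremes are at the endpoints: infusion_rate = -4 gives recovery_index = 33; infusion_rate = 11 gives recovery_index = 393.

33 to 393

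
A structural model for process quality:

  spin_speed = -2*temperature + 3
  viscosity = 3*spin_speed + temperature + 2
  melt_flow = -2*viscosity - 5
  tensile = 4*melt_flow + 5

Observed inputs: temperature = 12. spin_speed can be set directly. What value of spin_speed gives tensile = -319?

spin_speed = 8

Intervening on spin_speed fixes its value directly, overriding its dependence on temperature.
Substituting into the viscosity equation gives viscosity = 3*spin_speed + 14.
So melt_flow = -6*spin_speed - 33.
Substituting into the tensile equation gives tensile = -24*spin_speed - 127.
Solve -24*spin_speed - 127 = -319: spin_speed = (-319 + 127) / -24 = 8.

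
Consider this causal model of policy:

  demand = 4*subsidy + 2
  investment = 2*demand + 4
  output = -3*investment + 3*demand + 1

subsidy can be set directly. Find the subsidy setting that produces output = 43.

subsidy = -5

Substituting into the investment equation gives investment = 8*subsidy + 8.
This gives output = -12*subsidy - 17.
Solve -12*subsidy - 17 = 43: subsidy = (43 + 17) / -12 = -5.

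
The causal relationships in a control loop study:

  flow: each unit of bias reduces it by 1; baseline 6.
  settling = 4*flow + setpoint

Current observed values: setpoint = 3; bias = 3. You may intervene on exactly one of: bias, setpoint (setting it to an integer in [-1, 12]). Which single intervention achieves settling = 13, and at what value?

set setpoint = 1

Intervening on bias: settling = -4*bias + 27. Reaching 13 requires bias = 7/2, not an integer.
Intervening on setpoint: with other inputs at their observed values, settling = setpoint + 12. Solving for 13 gives setpoint = 1, within [-1, 12].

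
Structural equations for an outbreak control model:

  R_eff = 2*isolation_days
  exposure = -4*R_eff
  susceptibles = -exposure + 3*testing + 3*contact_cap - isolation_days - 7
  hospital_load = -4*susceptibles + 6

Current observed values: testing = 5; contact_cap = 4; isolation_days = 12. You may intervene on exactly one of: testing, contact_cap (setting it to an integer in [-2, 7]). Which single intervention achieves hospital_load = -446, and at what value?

set contact_cap = 7

Intervening on testing: hospital_load = -12*testing - 350. Reaching -446 requires testing = 8, outside [-2, 7].
Intervening on contact_cap: with other inputs at their observed values, hospital_load = -12*contact_cap - 362. Solving for -446 gives contact_cap = 7, within [-2, 7].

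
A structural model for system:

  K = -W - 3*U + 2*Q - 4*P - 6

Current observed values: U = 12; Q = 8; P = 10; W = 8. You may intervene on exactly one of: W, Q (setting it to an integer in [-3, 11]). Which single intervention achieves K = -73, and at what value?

set W = 7

Intervening on W: with other inputs at their observed values, K = -W - 66. Solving for -73 gives W = 7, within [-3, 11].
Intervening on Q: K = 2*Q - 90. Reaching -73 requires Q = 17/2, not an integer.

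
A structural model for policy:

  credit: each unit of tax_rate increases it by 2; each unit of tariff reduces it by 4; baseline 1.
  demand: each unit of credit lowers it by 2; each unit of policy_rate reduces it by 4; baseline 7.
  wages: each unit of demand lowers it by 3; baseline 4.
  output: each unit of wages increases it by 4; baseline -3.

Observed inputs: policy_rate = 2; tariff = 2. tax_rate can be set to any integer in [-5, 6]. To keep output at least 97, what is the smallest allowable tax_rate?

Substituting into the credit equation gives credit = 2*tax_rate - 7.
So demand = -4*tax_rate + 13.
Substituting into the wages equation gives wages = 12*tax_rate - 35.
Substituting into the output equation gives output = 48*tax_rate - 143.
Require 48*tax_rate - 143 ≥ 97, so tax_rate ≥ 5.
The smallest integer in [-5, 6] satisfying this is 5.

tax_rate = 5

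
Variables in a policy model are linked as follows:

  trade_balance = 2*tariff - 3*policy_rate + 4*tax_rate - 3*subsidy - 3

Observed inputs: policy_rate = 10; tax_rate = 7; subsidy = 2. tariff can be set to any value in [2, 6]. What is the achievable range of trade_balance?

-7 to 1

Substituting into the trade_balance equation gives trade_balance = 2*tariff - 11.
Linear in tariff, so extremes are at the endpoints: tariff = 2 gives trade_balance = -7; tariff = 6 gives trade_balance = 1.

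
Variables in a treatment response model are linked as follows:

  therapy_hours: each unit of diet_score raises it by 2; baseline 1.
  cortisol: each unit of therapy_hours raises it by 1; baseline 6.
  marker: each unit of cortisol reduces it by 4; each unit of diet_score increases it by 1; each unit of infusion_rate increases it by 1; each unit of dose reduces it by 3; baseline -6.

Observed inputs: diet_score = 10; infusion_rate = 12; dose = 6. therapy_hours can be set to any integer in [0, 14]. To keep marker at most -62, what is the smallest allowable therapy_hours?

Intervening on therapy_hours fixes its value directly, overriding its dependence on diet_score.
Substituting into the marker equation gives marker = -4*therapy_hours - 26.
Require -4*therapy_hours - 26 ≤ -62, so therapy_hours ≥ 9.
The smallest integer in [0, 14] satisfying this is 9.

therapy_hours = 9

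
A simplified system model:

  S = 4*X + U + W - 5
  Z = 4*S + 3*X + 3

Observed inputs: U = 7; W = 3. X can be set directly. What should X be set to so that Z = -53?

Substituting into the S equation gives S = 4*X + 5.
Substituting into the Z equation gives Z = 19*X + 23.
Solve 19*X + 23 = -53: X = (-53 - 23) / 19 = -4.

X = -4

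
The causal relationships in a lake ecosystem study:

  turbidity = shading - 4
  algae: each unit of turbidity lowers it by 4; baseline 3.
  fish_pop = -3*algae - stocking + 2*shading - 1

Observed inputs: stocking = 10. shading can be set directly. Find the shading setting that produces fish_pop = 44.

Substituting into the algae equation gives algae = -4*shading + 19.
So fish_pop = 14*shading - 68.
Solve 14*shading - 68 = 44: shading = (44 + 68) / 14 = 8.

shading = 8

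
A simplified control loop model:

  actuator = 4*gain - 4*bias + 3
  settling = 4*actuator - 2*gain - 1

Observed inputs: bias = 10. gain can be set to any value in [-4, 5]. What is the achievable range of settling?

Substituting into the actuator equation gives actuator = 4*gain - 37.
So settling = 14*gain - 149.
Linear in gain, so extremes are at the endpoints: gain = -4 gives settling = -205; gain = 5 gives settling = -79.

-205 to -79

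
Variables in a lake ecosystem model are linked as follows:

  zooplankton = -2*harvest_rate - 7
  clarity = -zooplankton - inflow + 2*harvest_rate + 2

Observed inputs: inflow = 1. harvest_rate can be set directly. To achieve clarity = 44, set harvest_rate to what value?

Substituting into the clarity equation gives clarity = 4*harvest_rate + 8.
Solve 4*harvest_rate + 8 = 44: harvest_rate = (44 - 8) / 4 = 9.

harvest_rate = 9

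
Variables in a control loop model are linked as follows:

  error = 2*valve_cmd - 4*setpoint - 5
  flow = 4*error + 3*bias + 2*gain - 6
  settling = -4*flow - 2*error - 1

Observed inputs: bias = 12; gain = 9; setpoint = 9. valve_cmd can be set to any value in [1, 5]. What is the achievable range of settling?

365 to 509

Substituting into the error equation gives error = 2*valve_cmd - 41.
Substituting into the flow equation gives flow = 8*valve_cmd - 116.
Substituting into the settling equation gives settling = -36*valve_cmd + 545.
Linear in valve_cmd, so extremes are at the endpoints: valve_cmd = 1 gives settling = 509; valve_cmd = 5 gives settling = 365.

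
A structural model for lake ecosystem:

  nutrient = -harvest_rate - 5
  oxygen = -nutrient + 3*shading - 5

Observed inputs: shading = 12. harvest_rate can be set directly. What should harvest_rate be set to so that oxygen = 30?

Substituting into the oxygen equation gives oxygen = harvest_rate + 36.
Solve harvest_rate + 36 = 30: harvest_rate = (30 - 36) / 1 = -6.

harvest_rate = -6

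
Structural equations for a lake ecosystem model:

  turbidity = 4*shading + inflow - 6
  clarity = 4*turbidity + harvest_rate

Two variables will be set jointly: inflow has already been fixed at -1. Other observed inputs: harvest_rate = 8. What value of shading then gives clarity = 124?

With inflow held at -1:
Substituting into the turbidity equation gives turbidity = 4*shading - 7.
Substituting into the clarity equation gives clarity = 16*shading - 20.
Solve 16*shading - 20 = 124: shading = (124 + 20) / 16 = 9.

shading = 9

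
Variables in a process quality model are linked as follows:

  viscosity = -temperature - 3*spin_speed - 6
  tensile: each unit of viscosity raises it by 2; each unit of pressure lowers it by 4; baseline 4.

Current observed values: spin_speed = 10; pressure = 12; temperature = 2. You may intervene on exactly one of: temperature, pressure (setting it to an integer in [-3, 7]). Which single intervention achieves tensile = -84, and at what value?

Intervening on temperature: tensile = -2*temperature - 116. Reaching -84 requires temperature = -16, outside [-3, 7].
Intervening on pressure: with other inputs at their observed values, tensile = -4*pressure - 72. Solving for -84 gives pressure = 3, within [-3, 7].

set pressure = 3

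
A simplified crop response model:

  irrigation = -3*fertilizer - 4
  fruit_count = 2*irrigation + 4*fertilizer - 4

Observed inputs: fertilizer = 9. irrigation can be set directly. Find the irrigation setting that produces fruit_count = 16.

Intervening on irrigation fixes its value directly, overriding its dependence on fertilizer.
Substituting into the fruit_count equation gives fruit_count = 2*irrigation + 32.
Solve 2*irrigation + 32 = 16: irrigation = (16 - 32) / 2 = -8.

irrigation = -8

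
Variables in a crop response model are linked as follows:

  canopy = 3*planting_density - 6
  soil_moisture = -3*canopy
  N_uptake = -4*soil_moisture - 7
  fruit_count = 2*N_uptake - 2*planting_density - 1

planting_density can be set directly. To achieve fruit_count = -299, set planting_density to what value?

planting_density = -2

Substituting into the soil_moisture equation gives soil_moisture = -9*planting_density + 18.
This gives N_uptake = 36*planting_density - 79.
Substituting into the fruit_count equation gives fruit_count = 70*planting_density - 159.
Solve 70*planting_density - 159 = -299: planting_density = (-299 + 159) / 70 = -2.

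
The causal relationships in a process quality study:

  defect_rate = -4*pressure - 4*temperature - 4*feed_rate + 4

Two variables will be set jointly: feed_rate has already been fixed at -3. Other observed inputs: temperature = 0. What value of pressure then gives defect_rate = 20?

With feed_rate held at -3:
Substituting into the defect_rate equation gives defect_rate = -4*pressure + 16.
Solve -4*pressure + 16 = 20: pressure = (20 - 16) / -4 = -1.

pressure = -1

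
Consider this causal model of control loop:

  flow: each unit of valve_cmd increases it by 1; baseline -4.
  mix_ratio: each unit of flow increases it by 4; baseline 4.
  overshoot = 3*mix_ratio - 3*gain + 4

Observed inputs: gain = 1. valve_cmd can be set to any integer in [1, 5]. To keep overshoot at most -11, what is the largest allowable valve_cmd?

Substituting into the mix_ratio equation gives mix_ratio = 4*valve_cmd - 12.
Substituting into the overshoot equation gives overshoot = 12*valve_cmd - 35.
Require 12*valve_cmd - 35 ≤ -11, so valve_cmd ≤ 2.
The largest integer in [1, 5] satisfying this is 2.

valve_cmd = 2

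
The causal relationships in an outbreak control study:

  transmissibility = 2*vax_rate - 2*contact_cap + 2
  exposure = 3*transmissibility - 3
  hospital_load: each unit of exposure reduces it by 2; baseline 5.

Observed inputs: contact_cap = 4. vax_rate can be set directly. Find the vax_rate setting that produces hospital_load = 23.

Substituting into the transmissibility equation gives transmissibility = 2*vax_rate - 6.
Substituting into the exposure equation gives exposure = 6*vax_rate - 21.
This gives hospital_load = -12*vax_rate + 47.
Solve -12*vax_rate + 47 = 23: vax_rate = (23 - 47) / -12 = 2.

vax_rate = 2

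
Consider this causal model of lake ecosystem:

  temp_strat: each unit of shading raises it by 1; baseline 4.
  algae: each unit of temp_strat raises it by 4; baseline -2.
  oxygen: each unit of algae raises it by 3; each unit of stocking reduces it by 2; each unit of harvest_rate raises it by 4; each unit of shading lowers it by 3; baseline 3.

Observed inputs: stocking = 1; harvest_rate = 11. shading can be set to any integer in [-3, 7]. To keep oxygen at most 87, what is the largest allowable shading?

shading = 0

Substituting into the algae equation gives algae = 4*shading + 14.
Substituting into the oxygen equation gives oxygen = 9*shading + 87.
Require 9*shading + 87 ≤ 87, so shading ≤ 0.
The largest integer in [-3, 7] satisfying this is 0.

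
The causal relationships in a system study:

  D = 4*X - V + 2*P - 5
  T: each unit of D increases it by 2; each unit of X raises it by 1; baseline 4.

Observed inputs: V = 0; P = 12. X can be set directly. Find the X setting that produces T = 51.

Substituting into the D equation gives D = 4*X + 19.
T becomes 9*X + 42.
Solve 9*X + 42 = 51: X = (51 - 42) / 9 = 1.

X = 1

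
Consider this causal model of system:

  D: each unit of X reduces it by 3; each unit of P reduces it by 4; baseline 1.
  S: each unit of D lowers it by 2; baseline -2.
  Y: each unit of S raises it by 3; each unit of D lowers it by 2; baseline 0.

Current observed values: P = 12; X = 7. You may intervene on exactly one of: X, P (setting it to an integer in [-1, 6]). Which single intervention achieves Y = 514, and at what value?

set X = 6

Intervening on X: with other inputs at their observed values, Y = 24*X + 370. Solving for 514 gives X = 6, within [-1, 6].
Intervening on P: Y = 32*P + 154. Reaching 514 requires P = 45/4, not an integer.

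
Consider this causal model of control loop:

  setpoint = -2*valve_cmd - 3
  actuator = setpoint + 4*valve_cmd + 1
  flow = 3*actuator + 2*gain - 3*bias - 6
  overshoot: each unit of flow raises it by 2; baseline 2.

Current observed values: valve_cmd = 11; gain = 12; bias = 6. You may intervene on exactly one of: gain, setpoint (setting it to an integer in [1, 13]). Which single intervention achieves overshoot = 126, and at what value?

Intervening on gain: with other inputs at their observed values, overshoot = 4*gain + 74. Solving for 126 gives gain = 13, within [1, 13].
Intervening on setpoint: overshoot = 6*setpoint + 272. Reaching 126 requires setpoint = -73/3, not an integer.

set gain = 13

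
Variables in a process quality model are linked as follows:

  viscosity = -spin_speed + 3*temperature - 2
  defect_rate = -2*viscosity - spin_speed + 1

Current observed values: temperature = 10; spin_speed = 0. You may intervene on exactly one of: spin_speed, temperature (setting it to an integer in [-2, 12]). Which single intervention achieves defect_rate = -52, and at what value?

Intervening on spin_speed: with other inputs at their observed values, defect_rate = spin_speed - 55. Solving for -52 gives spin_speed = 3, within [-2, 12].
Intervening on temperature: defect_rate = -6*temperature + 5. Reaching -52 requires temperature = 19/2, not an integer.

set spin_speed = 3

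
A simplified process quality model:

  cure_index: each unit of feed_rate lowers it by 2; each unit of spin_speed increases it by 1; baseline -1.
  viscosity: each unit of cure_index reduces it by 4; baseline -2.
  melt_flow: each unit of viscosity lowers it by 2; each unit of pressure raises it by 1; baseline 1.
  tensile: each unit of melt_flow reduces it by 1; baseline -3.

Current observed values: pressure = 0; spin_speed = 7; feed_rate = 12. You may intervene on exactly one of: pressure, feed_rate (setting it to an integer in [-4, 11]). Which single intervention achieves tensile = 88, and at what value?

Intervening on pressure: tensile = -pressure + 136. Reaching 88 requires pressure = 48, outside [-4, 11].
Intervening on feed_rate: with other inputs at their observed values, tensile = 16*feed_rate - 56. Solving for 88 gives feed_rate = 9, within [-4, 11].

set feed_rate = 9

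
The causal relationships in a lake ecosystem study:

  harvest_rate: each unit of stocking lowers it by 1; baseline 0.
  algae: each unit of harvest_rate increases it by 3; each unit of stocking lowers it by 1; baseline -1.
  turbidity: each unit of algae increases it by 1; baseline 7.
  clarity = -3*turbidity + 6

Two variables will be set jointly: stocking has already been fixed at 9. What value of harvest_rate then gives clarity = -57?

harvest_rate = 8

With stocking held at 9:
Intervening on harvest_rate fixes its value directly, overriding its dependence on stocking.
Substituting into the algae equation gives algae = 3*harvest_rate - 10.
Substituting into the turbidity equation gives turbidity = 3*harvest_rate - 3.
So clarity = -9*harvest_rate + 15.
Solve -9*harvest_rate + 15 = -57: harvest_rate = (-57 - 15) / -9 = 8.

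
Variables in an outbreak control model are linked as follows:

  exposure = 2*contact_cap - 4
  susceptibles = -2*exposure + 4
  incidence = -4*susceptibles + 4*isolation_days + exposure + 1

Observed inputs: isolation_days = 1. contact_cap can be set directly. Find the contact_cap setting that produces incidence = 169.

contact_cap = 12

Substituting into the susceptibles equation gives susceptibles = -4*contact_cap + 12.
Substituting into the incidence equation gives incidence = 18*contact_cap - 47.
Solve 18*contact_cap - 47 = 169: contact_cap = (169 + 47) / 18 = 12.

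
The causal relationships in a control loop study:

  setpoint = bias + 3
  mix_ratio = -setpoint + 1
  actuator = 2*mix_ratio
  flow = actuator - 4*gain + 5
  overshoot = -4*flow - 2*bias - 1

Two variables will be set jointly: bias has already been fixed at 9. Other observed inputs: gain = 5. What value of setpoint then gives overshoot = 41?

setpoint = 1

With bias held at 9:
Intervening on setpoint fixes its value directly, overriding its dependence on bias.
Substituting into the actuator equation gives actuator = -2*setpoint + 2.
This gives flow = -2*setpoint - 13.
overshoot becomes 8*setpoint + 33.
Solve 8*setpoint + 33 = 41: setpoint = (41 - 33) / 8 = 1.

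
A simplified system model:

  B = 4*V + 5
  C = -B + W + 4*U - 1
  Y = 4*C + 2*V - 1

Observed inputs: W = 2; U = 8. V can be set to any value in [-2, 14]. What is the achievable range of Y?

-85 to 139

Substituting into the C equation gives C = -4*V + 28.
So Y = -14*V + 111.
Linear in V, so extremes are at the endpoints: V = -2 gives Y = 139; V = 14 gives Y = -85.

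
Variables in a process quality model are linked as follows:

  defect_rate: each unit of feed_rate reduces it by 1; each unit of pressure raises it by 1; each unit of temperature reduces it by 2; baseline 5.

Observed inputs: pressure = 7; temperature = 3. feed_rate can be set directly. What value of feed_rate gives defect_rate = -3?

feed_rate = 9

Substituting into the defect_rate equation gives defect_rate = -feed_rate + 6.
Solve -feed_rate + 6 = -3: feed_rate = (-3 - 6) / -1 = 9.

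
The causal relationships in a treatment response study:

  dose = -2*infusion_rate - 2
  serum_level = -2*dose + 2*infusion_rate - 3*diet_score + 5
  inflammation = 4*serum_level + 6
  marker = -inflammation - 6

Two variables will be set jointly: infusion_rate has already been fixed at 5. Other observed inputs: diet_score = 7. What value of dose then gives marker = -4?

dose = -2

With infusion_rate held at 5:
Intervening on dose fixes its value directly, overriding its dependence on infusion_rate.
Substituting into the serum_level equation gives serum_level = -2*dose - 6.
Substituting into the inflammation equation gives inflammation = -8*dose - 18.
Substituting into the marker equation gives marker = 8*dose + 12.
Solve 8*dose + 12 = -4: dose = (-4 - 12) / 8 = -2.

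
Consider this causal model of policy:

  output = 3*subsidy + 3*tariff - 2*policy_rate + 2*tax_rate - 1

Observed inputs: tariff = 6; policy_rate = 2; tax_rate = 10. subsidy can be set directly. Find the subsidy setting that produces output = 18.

Substituting into the output equation gives output = 3*subsidy + 33.
Solve 3*subsidy + 33 = 18: subsidy = (18 - 33) / 3 = -5.

subsidy = -5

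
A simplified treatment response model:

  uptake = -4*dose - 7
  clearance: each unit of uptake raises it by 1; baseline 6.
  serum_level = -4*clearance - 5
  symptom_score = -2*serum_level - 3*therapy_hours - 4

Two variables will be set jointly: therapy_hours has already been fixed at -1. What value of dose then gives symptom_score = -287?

dose = 9

With therapy_hours held at -1:
Substituting into the clearance equation gives clearance = -4*dose - 1.
So serum_level = 16*dose - 1.
Substituting into the symptom_score equation gives symptom_score = -32*dose + 1.
Solve -32*dose + 1 = -287: dose = (-287 - 1) / -32 = 9.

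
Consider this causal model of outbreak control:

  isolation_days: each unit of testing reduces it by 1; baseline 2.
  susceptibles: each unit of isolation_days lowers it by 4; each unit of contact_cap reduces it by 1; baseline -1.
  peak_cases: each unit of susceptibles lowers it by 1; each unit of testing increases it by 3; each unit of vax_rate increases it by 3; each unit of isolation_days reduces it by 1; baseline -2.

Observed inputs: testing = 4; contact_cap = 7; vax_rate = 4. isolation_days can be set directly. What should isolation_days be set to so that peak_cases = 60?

isolation_days = 10

Intervening on isolation_days fixes its value directly, overriding its dependence on testing.
Substituting into the susceptibles equation gives susceptibles = -4*isolation_days - 8.
Substituting into the peak_cases equation gives peak_cases = 3*isolation_days + 30.
Solve 3*isolation_days + 30 = 60: isolation_days = (60 - 30) / 3 = 10.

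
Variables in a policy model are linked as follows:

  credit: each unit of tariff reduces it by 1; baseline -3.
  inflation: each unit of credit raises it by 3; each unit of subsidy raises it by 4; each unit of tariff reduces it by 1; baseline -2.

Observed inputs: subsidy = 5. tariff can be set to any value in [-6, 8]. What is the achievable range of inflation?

-23 to 33

Substituting into the inflation equation gives inflation = -4*tariff + 9.
Linear in tariff, so extremes are at the endpoints: tariff = -6 gives inflation = 33; tariff = 8 gives inflation = -23.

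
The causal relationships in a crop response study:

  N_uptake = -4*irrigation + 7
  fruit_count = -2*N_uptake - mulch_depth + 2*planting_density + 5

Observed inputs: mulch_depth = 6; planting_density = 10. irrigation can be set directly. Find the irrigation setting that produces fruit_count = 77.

Substituting into the fruit_count equation gives fruit_count = 8*irrigation + 5.
Solve 8*irrigation + 5 = 77: irrigation = (77 - 5) / 8 = 9.

irrigation = 9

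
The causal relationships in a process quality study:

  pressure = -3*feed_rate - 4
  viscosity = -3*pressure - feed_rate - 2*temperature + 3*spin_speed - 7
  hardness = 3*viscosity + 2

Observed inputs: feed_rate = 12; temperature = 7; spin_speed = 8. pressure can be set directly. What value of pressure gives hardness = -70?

pressure = 5

Intervening on pressure fixes its value directly, overriding its dependence on feed_rate.
Substituting into the viscosity equation gives viscosity = -3*pressure - 9.
Substituting into the hardness equation gives hardness = -9*pressure - 25.
Solve -9*pressure - 25 = -70: pressure = (-70 + 25) / -9 = 5.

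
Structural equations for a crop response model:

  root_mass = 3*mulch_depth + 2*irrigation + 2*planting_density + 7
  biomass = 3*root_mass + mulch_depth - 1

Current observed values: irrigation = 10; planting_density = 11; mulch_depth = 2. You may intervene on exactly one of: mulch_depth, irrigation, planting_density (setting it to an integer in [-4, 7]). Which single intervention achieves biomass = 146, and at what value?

Intervening on mulch_depth: with other inputs at their observed values, biomass = 10*mulch_depth + 146. Solving for 146 gives mulch_depth = 0, within [-4, 7].
Intervening on irrigation: biomass = 6*irrigation + 106. Reaching 146 requires irrigation = 20/3, not an integer.
Intervening on planting_density: biomass = 6*planting_density + 100. Reaching 146 requires planting_density = 23/3, not an integer.

set mulch_depth = 0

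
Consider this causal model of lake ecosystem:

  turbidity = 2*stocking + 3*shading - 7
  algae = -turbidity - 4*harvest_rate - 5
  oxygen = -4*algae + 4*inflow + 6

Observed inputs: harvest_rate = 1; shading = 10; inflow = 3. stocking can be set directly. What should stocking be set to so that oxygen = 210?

stocking = 8

Substituting into the turbidity equation gives turbidity = 2*stocking + 23.
Substituting into the algae equation gives algae = -2*stocking - 32.
This gives oxygen = 8*stocking + 146.
Solve 8*stocking + 146 = 210: stocking = (210 - 146) / 8 = 8.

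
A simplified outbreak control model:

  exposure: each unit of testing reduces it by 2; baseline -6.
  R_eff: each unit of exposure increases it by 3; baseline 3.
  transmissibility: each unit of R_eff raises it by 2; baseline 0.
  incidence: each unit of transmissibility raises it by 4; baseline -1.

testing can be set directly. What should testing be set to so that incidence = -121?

Substituting into the R_eff equation gives R_eff = -6*testing - 15.
Substituting into the transmissibility equation gives transmissibility = -12*testing - 30.
Substituting into the incidence equation gives incidence = -48*testing - 121.
Solve -48*testing - 121 = -121: testing = (-121 + 121) / -48 = 0.

testing = 0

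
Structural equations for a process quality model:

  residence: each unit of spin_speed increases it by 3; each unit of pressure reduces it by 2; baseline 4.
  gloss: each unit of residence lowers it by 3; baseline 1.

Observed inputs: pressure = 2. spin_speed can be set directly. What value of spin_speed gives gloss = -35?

spin_speed = 4

Substituting into the residence equation gives residence = 3*spin_speed.
So gloss = -9*spin_speed + 1.
Solve -9*spin_speed + 1 = -35: spin_speed = (-35 - 1) / -9 = 4.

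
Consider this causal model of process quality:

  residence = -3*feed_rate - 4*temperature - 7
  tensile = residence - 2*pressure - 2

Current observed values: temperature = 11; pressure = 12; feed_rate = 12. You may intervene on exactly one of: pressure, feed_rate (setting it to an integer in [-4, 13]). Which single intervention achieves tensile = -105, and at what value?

Intervening on pressure: with other inputs at their observed values, tensile = -2*pressure - 89. Solving for -105 gives pressure = 8, within [-4, 13].
Intervening on feed_rate: tensile = -3*feed_rate - 77. Reaching -105 requires feed_rate = 28/3, not an integer.

set pressure = 8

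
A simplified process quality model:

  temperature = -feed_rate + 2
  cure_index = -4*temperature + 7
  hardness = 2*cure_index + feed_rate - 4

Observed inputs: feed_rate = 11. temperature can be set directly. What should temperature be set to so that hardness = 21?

Intervening on temperature fixes its value directly, overriding its dependence on feed_rate.
Substituting into the hardness equation gives hardness = -8*temperature + 21.
Solve -8*temperature + 21 = 21: temperature = (21 - 21) / -8 = 0.

temperature = 0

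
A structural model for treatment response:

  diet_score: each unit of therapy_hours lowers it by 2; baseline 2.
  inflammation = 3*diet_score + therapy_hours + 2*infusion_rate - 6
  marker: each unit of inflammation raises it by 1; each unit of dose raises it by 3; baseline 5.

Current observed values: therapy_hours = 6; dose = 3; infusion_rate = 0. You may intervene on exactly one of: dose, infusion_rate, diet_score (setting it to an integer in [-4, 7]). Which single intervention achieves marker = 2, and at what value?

set diet_score = -4

Intervening on dose: marker = 3*dose - 25. Reaching 2 requires dose = 9, outside [-4, 7].
Intervening on infusion_rate: marker = 2*infusion_rate - 16. Reaching 2 requires infusion_rate = 9, outside [-4, 7].
Intervening on diet_score: with other inputs at their observed values, marker = 3*diet_score + 14. Solving for 2 gives diet_score = -4, within [-4, 7].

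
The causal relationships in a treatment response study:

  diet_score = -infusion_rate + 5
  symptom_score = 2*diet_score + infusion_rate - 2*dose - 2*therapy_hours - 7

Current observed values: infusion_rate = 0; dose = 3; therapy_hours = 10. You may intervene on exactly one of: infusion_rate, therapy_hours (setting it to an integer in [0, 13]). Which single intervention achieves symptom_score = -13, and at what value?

Intervening on infusion_rate: symptom_score = -infusion_rate - 23. Reaching -13 requires infusion_rate = -10, outside [0, 13].
Intervening on therapy_hours: with other inputs at their observed values, symptom_score = -2*therapy_hours - 3. Solving for -13 gives therapy_hours = 5, within [0, 13].

set therapy_hours = 5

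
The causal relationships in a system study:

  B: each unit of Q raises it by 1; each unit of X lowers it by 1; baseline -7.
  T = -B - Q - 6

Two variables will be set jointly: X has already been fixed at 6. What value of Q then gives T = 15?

With X held at 6:
Substituting into the B equation gives B = Q - 13.
Substituting into the T equation gives T = -2*Q + 7.
Solve -2*Q + 7 = 15: Q = (15 - 7) / -2 = -4.

Q = -4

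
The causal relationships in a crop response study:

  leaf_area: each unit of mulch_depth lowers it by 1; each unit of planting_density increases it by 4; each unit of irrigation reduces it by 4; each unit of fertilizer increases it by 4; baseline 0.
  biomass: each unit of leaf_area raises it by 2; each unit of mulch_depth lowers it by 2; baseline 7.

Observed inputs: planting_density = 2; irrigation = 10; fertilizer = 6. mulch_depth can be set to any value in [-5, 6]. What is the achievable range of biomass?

Substituting into the leaf_area equation gives leaf_area = -mulch_depth - 8.
Substituting into the biomass equation gives biomass = -4*mulch_depth - 9.
Linear in mulch_depth, so extremes are at the endpoints: mulch_depth = -5 gives biomass = 11; mulch_depth = 6 gives biomass = -33.

-33 to 11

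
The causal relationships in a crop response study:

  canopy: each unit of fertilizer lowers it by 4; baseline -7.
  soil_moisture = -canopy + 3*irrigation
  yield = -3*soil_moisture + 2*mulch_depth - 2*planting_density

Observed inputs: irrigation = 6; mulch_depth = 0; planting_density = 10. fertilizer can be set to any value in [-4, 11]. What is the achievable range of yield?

-227 to -47

Substituting into the soil_moisture equation gives soil_moisture = 4*fertilizer + 25.
yield becomes -12*fertilizer - 95.
Linear in fertilizer, so extremes are at the endpoints: fertilizer = -4 gives yield = -47; fertilizer = 11 gives yield = -227.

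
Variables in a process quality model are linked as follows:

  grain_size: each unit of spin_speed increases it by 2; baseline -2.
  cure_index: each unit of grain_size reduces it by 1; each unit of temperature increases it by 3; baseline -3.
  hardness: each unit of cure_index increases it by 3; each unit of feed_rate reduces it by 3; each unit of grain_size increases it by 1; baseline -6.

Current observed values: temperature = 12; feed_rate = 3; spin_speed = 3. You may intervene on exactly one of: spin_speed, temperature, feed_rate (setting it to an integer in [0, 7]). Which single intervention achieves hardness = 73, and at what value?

set feed_rate = 4

Intervening on spin_speed: hardness = -4*spin_speed + 88. Reaching 73 requires spin_speed = 15/4, not an integer.
Intervening on temperature: hardness = 9*temperature - 32. Reaching 73 requires temperature = 35/3, not an integer.
Intervening on feed_rate: with other inputs at their observed values, hardness = -3*feed_rate + 85. Solving for 73 gives feed_rate = 4, within [0, 7].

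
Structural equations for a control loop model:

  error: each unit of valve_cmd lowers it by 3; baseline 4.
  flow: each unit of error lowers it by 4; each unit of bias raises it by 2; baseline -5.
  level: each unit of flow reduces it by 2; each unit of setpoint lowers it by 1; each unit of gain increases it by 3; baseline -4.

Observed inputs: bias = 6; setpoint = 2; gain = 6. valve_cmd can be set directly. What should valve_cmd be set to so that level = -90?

valve_cmd = 5

Substituting into the flow equation gives flow = 12*valve_cmd - 9.
Substituting into the level equation gives level = -24*valve_cmd + 30.
Solve -24*valve_cmd + 30 = -90: valve_cmd = (-90 - 30) / -24 = 5.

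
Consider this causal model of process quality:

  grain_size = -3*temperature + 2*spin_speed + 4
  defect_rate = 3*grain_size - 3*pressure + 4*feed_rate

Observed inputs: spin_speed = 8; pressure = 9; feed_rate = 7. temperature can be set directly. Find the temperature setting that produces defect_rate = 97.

Substituting into the grain_size equation gives grain_size = -3*temperature + 20.
Substituting into the defect_rate equation gives defect_rate = -9*temperature + 61.
Solve -9*temperature + 61 = 97: temperature = (97 - 61) / -9 = -4.

temperature = -4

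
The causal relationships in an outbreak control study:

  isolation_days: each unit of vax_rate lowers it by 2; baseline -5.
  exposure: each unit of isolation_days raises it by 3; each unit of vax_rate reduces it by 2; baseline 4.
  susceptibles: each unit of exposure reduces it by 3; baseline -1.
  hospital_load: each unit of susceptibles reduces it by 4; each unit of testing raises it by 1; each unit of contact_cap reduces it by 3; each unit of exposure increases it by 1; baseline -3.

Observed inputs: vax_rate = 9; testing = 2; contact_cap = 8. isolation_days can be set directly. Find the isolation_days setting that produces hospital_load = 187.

isolation_days = 10

Intervening on isolation_days fixes its value directly, overriding its dependence on vax_rate.
Substituting into the exposure equation gives exposure = 3*isolation_days - 14.
Substituting into the susceptibles equation gives susceptibles = -9*isolation_days + 41.
Substituting into the hospital_load equation gives hospital_load = 39*isolation_days - 203.
Solve 39*isolation_days - 203 = 187: isolation_days = (187 + 203) / 39 = 10.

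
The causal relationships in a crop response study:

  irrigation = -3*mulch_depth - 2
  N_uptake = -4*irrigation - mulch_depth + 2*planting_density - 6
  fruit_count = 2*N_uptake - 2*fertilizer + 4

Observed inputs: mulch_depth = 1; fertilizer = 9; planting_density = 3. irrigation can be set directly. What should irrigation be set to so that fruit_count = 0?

irrigation = -2

Intervening on irrigation fixes its value directly, overriding its dependence on mulch_depth.
Substituting into the N_uptake equation gives N_uptake = -4*irrigation - 1.
This gives fruit_count = -8*irrigation - 16.
Solve -8*irrigation - 16 = 0: irrigation = (0 + 16) / -8 = -2.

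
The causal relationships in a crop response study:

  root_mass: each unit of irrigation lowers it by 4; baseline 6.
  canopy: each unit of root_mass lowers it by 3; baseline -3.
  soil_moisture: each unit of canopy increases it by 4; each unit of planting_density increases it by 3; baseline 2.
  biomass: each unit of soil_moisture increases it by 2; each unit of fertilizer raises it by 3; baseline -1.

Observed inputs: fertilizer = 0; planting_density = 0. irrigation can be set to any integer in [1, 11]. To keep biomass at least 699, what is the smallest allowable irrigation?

Substituting into the canopy equation gives canopy = 12*irrigation - 21.
This gives soil_moisture = 48*irrigation - 82.
Substituting into the biomass equation gives biomass = 96*irrigation - 165.
Require 96*irrigation - 165 ≥ 699, so irrigation ≥ 9.
The smallest integer in [1, 11] satisfying this is 9.

irrigation = 9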